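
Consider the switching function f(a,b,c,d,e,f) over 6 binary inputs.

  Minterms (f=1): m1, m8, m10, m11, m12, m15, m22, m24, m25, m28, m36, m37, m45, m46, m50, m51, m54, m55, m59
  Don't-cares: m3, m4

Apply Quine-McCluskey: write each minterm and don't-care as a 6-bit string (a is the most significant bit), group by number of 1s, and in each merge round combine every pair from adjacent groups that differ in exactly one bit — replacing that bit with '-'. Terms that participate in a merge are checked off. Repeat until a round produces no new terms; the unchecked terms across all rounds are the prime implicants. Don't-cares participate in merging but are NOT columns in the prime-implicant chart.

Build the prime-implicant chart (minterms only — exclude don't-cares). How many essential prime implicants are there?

9

Round 0: 000001✓ 000011✓ 000100✓ 001000✓ 001010✓ 001011✓ 001100✓ 001111✓ 010110✓ 011000✓ 011001✓ 011100✓ 100100✓ 100101✓ 101101✓ 101110 110010✓ 110011✓ 110110✓ 110111✓ 111011✓
Round 1: -00100 -10110 0-1000✓ 0-1100✓ 00-011 00-100 0000-1 001-00✓ 001-11 0010-0 00101- 011-00✓ 01100- 10-101 10010- 11-011 110-10✓ 110-11✓ 11001-✓ 11011-✓
Round 2: 0-1-00 110-1-
PIs = {-00100, -10110, 0-1-00, 00-011, 00-100, 0000-1, 001-11, 0010-0, 00101-, 01100-, 10-101, 10010-, 101110, 11-011, 110-1-}
Coverage chart:
  m1: 0000-1 ←essential
  m8: 0-1-00,0010-0
  m10: 0010-0,00101-
  m11: 00-011,001-11,00101-
  m12: 0-1-00,00-100
  m15: 001-11 ←essential
  m22: -10110 ←essential
  m24: 0-1-00,01100-
  m25: 01100- ←essential
  m28: 0-1-00 ←essential
  m36: -00100,10010-
  m37: 10-101,10010-
  m45: 10-101 ←essential
  m46: 101110 ←essential
  m50: 110-1- ←essential
  m51: 11-011,110-1-
  m54: -10110,110-1-
  m55: 110-1- ←essential
  m59: 11-011 ←essential
Essential: -10110, 0-1-00, 0000-1, 001-11, 01100-, 10-101, 101110, 11-011, 110-1-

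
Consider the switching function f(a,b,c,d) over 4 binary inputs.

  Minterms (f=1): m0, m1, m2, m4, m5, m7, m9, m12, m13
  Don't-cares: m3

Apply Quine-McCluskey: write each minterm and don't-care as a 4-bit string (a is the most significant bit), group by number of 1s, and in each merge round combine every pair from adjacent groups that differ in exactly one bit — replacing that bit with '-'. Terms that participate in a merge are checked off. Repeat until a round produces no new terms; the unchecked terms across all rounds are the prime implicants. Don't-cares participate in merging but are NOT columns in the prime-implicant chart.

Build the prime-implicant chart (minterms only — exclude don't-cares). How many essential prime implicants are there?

4

Round 0: 0000✓ 0001✓ 0010✓ 0011✓ 0100✓ 0101✓ 0111✓ 1001✓ 1100✓ 1101✓
Round 1: -001✓ -100✓ -101✓ 0-00✓ 0-01✓ 0-11✓ 00-0✓ 00-1✓ 000-✓ 001-✓ 01-1✓ 010-✓ 1-01✓ 110-✓
Round 2: --01 -10- 0--1 0-0- 00--
PIs = {--01, -10-, 0--1, 0-0-, 00--}
Coverage chart:
  m0: 0-0-,00--
  m1: --01,0--1,0-0-,00--
  m2: 00-- ←essential
  m4: -10-,0-0-
  m5: --01,-10-,0--1,0-0-
  m7: 0--1 ←essential
  m9: --01 ←essential
  m12: -10- ←essential
  m13: --01,-10-
Essential: --01, -10-, 0--1, 00--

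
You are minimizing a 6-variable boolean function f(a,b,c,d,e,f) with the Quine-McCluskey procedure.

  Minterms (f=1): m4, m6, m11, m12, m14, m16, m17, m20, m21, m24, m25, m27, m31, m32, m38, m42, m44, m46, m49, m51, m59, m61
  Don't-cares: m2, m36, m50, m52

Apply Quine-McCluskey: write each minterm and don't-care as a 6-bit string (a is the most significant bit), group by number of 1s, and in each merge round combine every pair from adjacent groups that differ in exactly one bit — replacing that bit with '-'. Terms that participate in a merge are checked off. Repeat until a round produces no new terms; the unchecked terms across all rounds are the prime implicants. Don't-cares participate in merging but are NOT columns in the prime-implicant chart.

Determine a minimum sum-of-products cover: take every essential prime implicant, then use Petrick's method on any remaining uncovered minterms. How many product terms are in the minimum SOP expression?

[col 0] 000010*, 000100*, 000110*, 001011*, 001100*, 001110*, 010000*, 010001*, 010100*, 010101*, 011000*, 011001*, 011011*, 011111*, 100000*, 100100*, 100110*, 101010*, 101100*, 101110*, 110001*, 110010*, 110011*, 110100*, 111011*, 111101
[col 1] -00100*, -00110*, -01100*, -01110*, -10001, -10100*, -11011, 0-0100*, 0-1011, 00-100*, 00-110*, 000-10, 0001-0*, 0011-0*, 01-000*, 01-001*, 010-00*, 010-01*, 01000-*, 01010-*, 011-11, 0110-1, 01100-*, 1-0100*, 10-100*, 10-110*, 100-00, 1001-0*, 101-10, 1011-0*, 11-011, 1100-1, 11001-
[col 2] --0100, -0-100*, -0-110*, -001-0*, -011-0*, 00-1-0*, 01-00-, 010-0-, 10-1-0*
[col 3] -0-1-0
Prime implicants: --0100, -0-1-0, -10001, -11011, 0-1011, 000-10, 01-00-, 010-0-, 011-11, 0110-1, 100-00, 101-10, 11-011, 1100-1, 11001-, 111101
PI chart (minterm → PIs covering it):
  4 | --0100,-0-1-0
  6 | -0-1-0,000-10
  11 | 0-1011  (sole → essential)
  12 | -0-1-0  (sole → essential)
  14 | -0-1-0  (sole → essential)
  16 | 01-00-,010-0-
  17 | -10001,01-00-,010-0-
  20 | --0100,010-0-
  21 | 010-0-  (sole → essential)
  24 | 01-00-  (sole → essential)
  25 | 01-00-,0110-1
  27 | -11011,0-1011,011-11,0110-1
  31 | 011-11  (sole → essential)
  32 | 100-00  (sole → essential)
  38 | -0-1-0  (sole → essential)
  42 | 101-10  (sole → essential)
  44 | -0-1-0  (sole → essential)
  46 | -0-1-0,101-10
  49 | -10001,1100-1
  51 | 11-011,1100-1,11001-
  59 | -11011,11-011
  61 | 111101  (sole → essential)
Essential prime implicants: -0-1-0, 0-1011, 01-00-, 010-0-, 011-11, 100-00, 101-10, 111101
Petrick residual → -10001, 11-011
Minimum SOP uses 10 PIs: b'df' + bc'd'e'f + a'cd'ef + a'bd'e' + a'bc'e' + a'bcef + ab'c'e'f' + ab'cef' + abd'ef + abcde'f

10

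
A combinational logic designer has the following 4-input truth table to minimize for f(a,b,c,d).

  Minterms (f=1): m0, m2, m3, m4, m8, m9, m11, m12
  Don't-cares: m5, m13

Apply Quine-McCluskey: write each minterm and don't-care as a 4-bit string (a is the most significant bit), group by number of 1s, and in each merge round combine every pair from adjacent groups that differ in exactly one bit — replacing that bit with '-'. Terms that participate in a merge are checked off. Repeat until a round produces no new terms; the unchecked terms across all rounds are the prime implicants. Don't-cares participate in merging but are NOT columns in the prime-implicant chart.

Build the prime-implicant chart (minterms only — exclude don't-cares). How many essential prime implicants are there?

[col 0] 0000*, 0010*, 0011*, 0100*, 0101*, 1000*, 1001*, 1011*, 1100*, 1101*
[col 1] -000*, -011, -100*, -101*, 0-00*, 00-0, 001-, 010-*, 1-00*, 1-01*, 10-1, 100-*, 110-*
[col 2] --00, -10-, 1-0-
Prime implicants: --00, -011, -10-, 00-0, 001-, 1-0-, 10-1
PI chart (minterm → PIs covering it):
  0 | --00,00-0
  2 | 00-0,001-
  3 | -011,001-
  4 | --00,-10-
  8 | --00,1-0-
  9 | 1-0-,10-1
  11 | -011,10-1
  12 | --00,-10-,1-0-
(no essential prime implicants)

0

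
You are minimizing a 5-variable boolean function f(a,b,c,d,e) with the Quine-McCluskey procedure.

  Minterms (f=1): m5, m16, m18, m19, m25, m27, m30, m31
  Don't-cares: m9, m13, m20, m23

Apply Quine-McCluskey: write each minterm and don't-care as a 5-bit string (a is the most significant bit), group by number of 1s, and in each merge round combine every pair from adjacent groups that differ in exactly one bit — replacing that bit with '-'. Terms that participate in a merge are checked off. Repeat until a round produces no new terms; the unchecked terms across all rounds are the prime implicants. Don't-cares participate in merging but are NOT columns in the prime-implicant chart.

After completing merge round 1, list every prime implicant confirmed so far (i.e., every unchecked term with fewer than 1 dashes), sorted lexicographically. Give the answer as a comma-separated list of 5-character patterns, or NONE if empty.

NONE

[col 0] 00101*, 01001*, 01101*, 10000*, 10010*, 10011*, 10100*, 10111*, 11001*, 11011*, 11110*, 11111*
[col 1] -1001, 0-101, 01-01, 1-011*, 1-111*, 10-00, 10-11*, 100-0, 1001-, 11-11*, 110-1, 1111-
[col 2] 1--11
Prime implicants: -1001, 0-101, 01-01, 1--11, 10-00, 100-0, 1001-, 110-1, 1111-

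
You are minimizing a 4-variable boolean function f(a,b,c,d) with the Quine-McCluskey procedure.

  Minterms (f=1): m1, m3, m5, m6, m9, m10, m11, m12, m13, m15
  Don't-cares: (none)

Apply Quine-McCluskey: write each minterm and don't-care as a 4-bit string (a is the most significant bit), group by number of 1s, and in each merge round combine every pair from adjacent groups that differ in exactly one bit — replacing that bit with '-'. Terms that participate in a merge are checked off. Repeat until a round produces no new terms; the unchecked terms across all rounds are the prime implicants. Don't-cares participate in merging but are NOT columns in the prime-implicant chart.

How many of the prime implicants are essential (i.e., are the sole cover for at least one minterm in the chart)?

6

size-2^0 implicants → 0001(✓)  0011(✓)  0101(✓)  0110  1001(✓)  1010(✓)  1011(✓)  1100(✓)  1101(✓)  1111(✓)
size-2^1 implicants → -001(✓)  -011(✓)  -101(✓)  0-01(✓)  00-1(✓)  1-01(✓)  1-11(✓)  10-1(✓)  101-  11-1(✓)  110-
size-2^2 implicants → --01  -0-1  1--1
Unchecked terms (primes): --01, -0-1, 0110, 1--1, 101-, 110-
Minterm coverage:
  m1 ⊆ --01,-0-1
  m3 ⊆ -0-1 [E]
  m5 ⊆ --01 [E]
  m6 ⊆ 0110 [E]
  m9 ⊆ --01,-0-1,1--1
  m10 ⊆ 101- [E]
  m11 ⊆ -0-1,1--1,101-
  m12 ⊆ 110- [E]
  m13 ⊆ --01,1--1,110-
  m15 ⊆ 1--1 [E]
E = {--01, -0-1, 0110, 1--1, 101-, 110-}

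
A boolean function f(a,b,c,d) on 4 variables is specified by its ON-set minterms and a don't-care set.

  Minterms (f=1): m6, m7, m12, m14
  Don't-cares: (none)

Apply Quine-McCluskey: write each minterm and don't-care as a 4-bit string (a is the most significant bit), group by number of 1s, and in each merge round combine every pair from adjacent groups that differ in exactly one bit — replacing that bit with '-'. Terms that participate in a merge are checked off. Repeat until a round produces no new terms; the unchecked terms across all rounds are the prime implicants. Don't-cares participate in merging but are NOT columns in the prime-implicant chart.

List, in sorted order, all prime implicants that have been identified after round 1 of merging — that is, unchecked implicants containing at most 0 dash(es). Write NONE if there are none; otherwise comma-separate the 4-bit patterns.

NONE

[col 0] 0110*, 0111*, 1100*, 1110*
[col 1] -110, 011-, 11-0
Prime implicants: -110, 011-, 11-0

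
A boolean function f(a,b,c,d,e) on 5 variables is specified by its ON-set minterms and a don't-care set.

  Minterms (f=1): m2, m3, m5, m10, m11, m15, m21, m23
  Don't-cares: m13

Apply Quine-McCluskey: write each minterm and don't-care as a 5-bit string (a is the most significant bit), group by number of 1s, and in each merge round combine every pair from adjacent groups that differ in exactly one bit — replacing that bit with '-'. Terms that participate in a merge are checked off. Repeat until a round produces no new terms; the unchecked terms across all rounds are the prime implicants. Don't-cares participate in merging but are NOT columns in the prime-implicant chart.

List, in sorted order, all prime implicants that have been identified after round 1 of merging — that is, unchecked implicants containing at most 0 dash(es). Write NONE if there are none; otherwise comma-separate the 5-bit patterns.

NONE

size-2^0 implicants → 00010(✓)  00011(✓)  00101(✓)  01010(✓)  01011(✓)  01101(✓)  01111(✓)  10101(✓)  10111(✓)
size-2^1 implicants → -0101  0-010(✓)  0-011(✓)  0-101  0001-(✓)  01-11  0101-(✓)  011-1  101-1
size-2^2 implicants → 0-01-
Unchecked terms (primes): -0101, 0-01-, 0-101, 01-11, 011-1, 101-1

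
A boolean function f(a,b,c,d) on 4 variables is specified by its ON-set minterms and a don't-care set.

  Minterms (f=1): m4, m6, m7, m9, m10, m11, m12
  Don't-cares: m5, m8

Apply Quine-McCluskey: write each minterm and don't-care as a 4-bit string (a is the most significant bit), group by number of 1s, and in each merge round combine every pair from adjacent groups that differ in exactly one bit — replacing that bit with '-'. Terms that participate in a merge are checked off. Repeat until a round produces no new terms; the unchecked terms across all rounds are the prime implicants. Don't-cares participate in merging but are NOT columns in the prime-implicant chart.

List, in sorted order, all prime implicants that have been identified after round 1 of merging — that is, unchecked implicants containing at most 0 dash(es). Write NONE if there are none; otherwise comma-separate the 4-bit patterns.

[col 0] 0100*, 0101*, 0110*, 0111*, 1000*, 1001*, 1010*, 1011*, 1100*
[col 1] -100, 01-0*, 01-1*, 010-*, 011-*, 1-00, 10-0*, 10-1*, 100-*, 101-*
[col 2] 01--, 10--
Prime implicants: -100, 01--, 1-00, 10--

NONE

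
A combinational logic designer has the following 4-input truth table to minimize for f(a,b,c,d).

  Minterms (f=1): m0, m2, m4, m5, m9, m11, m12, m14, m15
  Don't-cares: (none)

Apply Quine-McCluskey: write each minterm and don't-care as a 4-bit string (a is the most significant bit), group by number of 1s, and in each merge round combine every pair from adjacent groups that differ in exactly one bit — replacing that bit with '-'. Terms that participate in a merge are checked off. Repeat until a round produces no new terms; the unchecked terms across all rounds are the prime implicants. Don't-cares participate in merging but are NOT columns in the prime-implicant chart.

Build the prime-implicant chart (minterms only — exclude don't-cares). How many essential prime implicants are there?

3

size-2^0 implicants → 0000(✓)  0010(✓)  0100(✓)  0101(✓)  1001(✓)  1011(✓)  1100(✓)  1110(✓)  1111(✓)
size-2^1 implicants → -100  0-00  00-0  010-  1-11  10-1  11-0  111-
Unchecked terms (primes): -100, 0-00, 00-0, 010-, 1-11, 10-1, 11-0, 111-
Minterm coverage:
  m0 ⊆ 0-00,00-0
  m2 ⊆ 00-0 [E]
  m4 ⊆ -100,0-00,010-
  m5 ⊆ 010- [E]
  m9 ⊆ 10-1 [E]
  m11 ⊆ 1-11,10-1
  m12 ⊆ -100,11-0
  m14 ⊆ 11-0,111-
  m15 ⊆ 1-11,111-
E = {00-0, 010-, 10-1}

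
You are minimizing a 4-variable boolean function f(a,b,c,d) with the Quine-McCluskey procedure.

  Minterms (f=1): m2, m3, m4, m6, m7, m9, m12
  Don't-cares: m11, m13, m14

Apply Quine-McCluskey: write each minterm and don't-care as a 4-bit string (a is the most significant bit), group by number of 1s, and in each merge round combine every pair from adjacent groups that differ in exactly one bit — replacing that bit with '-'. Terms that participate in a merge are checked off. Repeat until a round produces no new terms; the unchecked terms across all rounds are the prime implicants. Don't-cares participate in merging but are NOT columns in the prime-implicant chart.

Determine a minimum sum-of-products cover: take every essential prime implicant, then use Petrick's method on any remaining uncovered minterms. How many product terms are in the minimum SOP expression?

size-2^0 implicants → 0010(✓)  0011(✓)  0100(✓)  0110(✓)  0111(✓)  1001(✓)  1011(✓)  1100(✓)  1101(✓)  1110(✓)
size-2^1 implicants → -011  -100(✓)  -110(✓)  0-10(✓)  0-11(✓)  001-(✓)  01-0(✓)  011-(✓)  1-01  10-1  11-0(✓)  110-
size-2^2 implicants → -1-0  0-1-
Unchecked terms (primes): -011, -1-0, 0-1-, 1-01, 10-1, 110-
Minterm coverage:
  m2 ⊆ 0-1- [E]
  m3 ⊆ -011,0-1-
  m4 ⊆ -1-0 [E]
  m6 ⊆ -1-0,0-1-
  m7 ⊆ 0-1- [E]
  m9 ⊆ 1-01,10-1
  m12 ⊆ -1-0,110-
E = {-1-0, 0-1-}
Petrick residual → 1-01
Cover = bd' + a'c + ac'd  |cover|=3

3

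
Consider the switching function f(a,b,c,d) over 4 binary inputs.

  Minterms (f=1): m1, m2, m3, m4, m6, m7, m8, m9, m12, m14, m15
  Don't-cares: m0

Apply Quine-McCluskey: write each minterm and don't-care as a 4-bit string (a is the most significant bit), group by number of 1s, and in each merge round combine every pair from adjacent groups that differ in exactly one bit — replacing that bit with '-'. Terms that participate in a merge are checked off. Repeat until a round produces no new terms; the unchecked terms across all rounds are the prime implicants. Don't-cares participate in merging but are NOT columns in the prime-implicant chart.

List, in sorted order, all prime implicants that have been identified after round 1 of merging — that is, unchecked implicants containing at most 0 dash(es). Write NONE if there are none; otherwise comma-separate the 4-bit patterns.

size-2^0 implicants → 0000(✓)  0001(✓)  0010(✓)  0011(✓)  0100(✓)  0110(✓)  0111(✓)  1000(✓)  1001(✓)  1100(✓)  1110(✓)  1111(✓)
size-2^1 implicants → -000(✓)  -001(✓)  -100(✓)  -110(✓)  -111(✓)  0-00(✓)  0-10(✓)  0-11(✓)  00-0(✓)  00-1(✓)  000-(✓)  001-(✓)  01-0(✓)  011-(✓)  1-00(✓)  100-(✓)  11-0(✓)  111-(✓)
size-2^2 implicants → --00  -00-  -1-0  -11-  0--0  0-1-  00--
Unchecked terms (primes): --00, -00-, -1-0, -11-, 0--0, 0-1-, 00--

NONE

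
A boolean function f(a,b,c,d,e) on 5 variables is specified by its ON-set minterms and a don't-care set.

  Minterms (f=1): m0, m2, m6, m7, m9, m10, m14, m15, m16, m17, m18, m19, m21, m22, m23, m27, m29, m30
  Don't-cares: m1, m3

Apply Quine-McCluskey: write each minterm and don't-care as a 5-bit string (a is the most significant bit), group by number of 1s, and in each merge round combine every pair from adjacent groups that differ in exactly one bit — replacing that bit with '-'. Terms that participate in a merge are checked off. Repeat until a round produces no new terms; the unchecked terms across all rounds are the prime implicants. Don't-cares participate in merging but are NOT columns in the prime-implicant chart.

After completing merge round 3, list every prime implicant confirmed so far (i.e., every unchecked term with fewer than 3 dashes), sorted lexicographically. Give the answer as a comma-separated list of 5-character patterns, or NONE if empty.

size-2^0 implicants → 00000(✓)  00001(✓)  00010(✓)  00011(✓)  00110(✓)  00111(✓)  01001(✓)  01010(✓)  01110(✓)  01111(✓)  10000(✓)  10001(✓)  10010(✓)  10011(✓)  10101(✓)  10110(✓)  10111(✓)  11011(✓)  11101(✓)  11110(✓)
size-2^1 implicants → -0000(✓)  -0001(✓)  -0010(✓)  -0011(✓)  -0110(✓)  -0111(✓)  -1110(✓)  0-001  0-010(✓)  0-110(✓)  0-111(✓)  00-10(✓)  00-11(✓)  000-0(✓)  000-1(✓)  0000-(✓)  0001-(✓)  0011-(✓)  01-10(✓)  0111-(✓)  1-011  1-101  1-110(✓)  10-01(✓)  10-10(✓)  10-11(✓)  100-0(✓)  100-1(✓)  1000-(✓)  1001-(✓)  101-1(✓)  1011-(✓)
size-2^2 implicants → --110  -0-10(✓)  -0-11(✓)  -00-0(✓)  -00-1(✓)  -000-(✓)  -001-(✓)  -011-(✓)  0--10  0-11-  00-1-(✓)  000--(✓)  10--1  10-1-(✓)  100--(✓)
size-2^3 implicants → -0-1-  -00--
Unchecked terms (primes): --110, -0-1-, -00--, 0--10, 0-001, 0-11-, 1-011, 1-101, 10--1

--110, 0--10, 0-001, 0-11-, 1-011, 1-101, 10--1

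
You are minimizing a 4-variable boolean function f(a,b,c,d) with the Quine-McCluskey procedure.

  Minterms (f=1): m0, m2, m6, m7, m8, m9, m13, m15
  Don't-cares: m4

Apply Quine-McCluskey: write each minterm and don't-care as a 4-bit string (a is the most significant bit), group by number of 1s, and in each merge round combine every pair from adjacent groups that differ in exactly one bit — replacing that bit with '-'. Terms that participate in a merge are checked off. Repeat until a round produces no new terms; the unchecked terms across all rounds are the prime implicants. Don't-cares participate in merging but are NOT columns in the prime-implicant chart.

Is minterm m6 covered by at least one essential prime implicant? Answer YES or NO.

YES

Round 0: 0000✓ 0010✓ 0100✓ 0110✓ 0111✓ 1000✓ 1001✓ 1101✓ 1111✓
Round 1: -000 -111 0-00✓ 0-10✓ 00-0✓ 01-0✓ 011- 1-01 100- 11-1
Round 2: 0--0
PIs = {-000, -111, 0--0, 011-, 1-01, 100-, 11-1}
Coverage chart:
  m0: -000,0--0
  m2: 0--0 ←essential
  m6: 0--0,011-
  m7: -111,011-
  m8: -000,100-
  m9: 1-01,100-
  m13: 1-01,11-1
  m15: -111,11-1
Essential: 0--0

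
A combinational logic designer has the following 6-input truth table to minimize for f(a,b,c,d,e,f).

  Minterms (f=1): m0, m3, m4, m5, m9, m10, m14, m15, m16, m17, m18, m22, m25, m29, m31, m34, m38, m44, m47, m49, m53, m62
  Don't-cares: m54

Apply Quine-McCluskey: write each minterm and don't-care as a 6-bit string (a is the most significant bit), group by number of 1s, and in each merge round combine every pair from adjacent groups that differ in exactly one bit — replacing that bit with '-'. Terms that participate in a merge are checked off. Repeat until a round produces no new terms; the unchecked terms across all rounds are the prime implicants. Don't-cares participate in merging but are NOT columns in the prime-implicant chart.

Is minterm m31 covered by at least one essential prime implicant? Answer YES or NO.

NO

size-2^0 implicants → 000000(✓)  000011  000100(✓)  000101(✓)  001001(✓)  001010(✓)  001110(✓)  001111(✓)  010000(✓)  010001(✓)  010010(✓)  010110(✓)  011001(✓)  011101(✓)  011111(✓)  100010(✓)  100110(✓)  101100  101111(✓)  110001(✓)  110101(✓)  110110(✓)  111110(✓)
size-2^1 implicants → -01111  -10001  -10110  0-0000  0-1001  0-1111  000-00  00010-  001-10  00111-  01-001  010-10  0100-0  01000-  011-01  0111-1  1-0110  100-10  11-110  110-01
Unchecked terms (primes): -01111, -10001, -10110, 0-0000, 0-1001, 0-1111, 000-00, 000011, 00010-, 001-10, 00111-, 01-001, 010-10, 0100-0, 01000-, 011-01, 0111-1, 1-0110, 100-10, 101100, 11-110, 110-01
Minterm coverage:
  m0 ⊆ 0-0000,000-00
  m3 ⊆ 000011 [E]
  m4 ⊆ 000-00,00010-
  m5 ⊆ 00010- [E]
  m9 ⊆ 0-1001 [E]
  m10 ⊆ 001-10 [E]
  m14 ⊆ 001-10,00111-
  m15 ⊆ -01111,0-1111,00111-
  m16 ⊆ 0-0000,0100-0,01000-
  m17 ⊆ -10001,01-001,01000-
  m18 ⊆ 010-10,0100-0
  m22 ⊆ -10110,010-10
  m25 ⊆ 0-1001,01-001,011-01
  m29 ⊆ 011-01,0111-1
  m31 ⊆ 0-1111,0111-1
  m34 ⊆ 100-10 [E]
  m38 ⊆ 1-0110,100-10
  m44 ⊆ 101100 [E]
  m47 ⊆ -01111 [E]
  m49 ⊆ -10001,110-01
  m53 ⊆ 110-01 [E]
  m62 ⊆ 11-110 [E]
E = {-01111, 0-1001, 000011, 00010-, 001-10, 100-10, 101100, 11-110, 110-01}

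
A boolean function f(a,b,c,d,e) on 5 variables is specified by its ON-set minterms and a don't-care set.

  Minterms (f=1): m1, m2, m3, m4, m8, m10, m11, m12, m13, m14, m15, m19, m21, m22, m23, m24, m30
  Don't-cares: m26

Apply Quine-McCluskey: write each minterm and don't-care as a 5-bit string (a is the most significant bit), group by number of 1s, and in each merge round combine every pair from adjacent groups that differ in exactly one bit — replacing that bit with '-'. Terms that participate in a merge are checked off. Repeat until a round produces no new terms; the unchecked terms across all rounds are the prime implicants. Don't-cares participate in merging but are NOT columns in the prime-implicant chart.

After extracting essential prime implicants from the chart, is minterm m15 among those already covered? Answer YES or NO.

size-2^0 implicants → 00001(✓)  00010(✓)  00011(✓)  00100(✓)  01000(✓)  01010(✓)  01011(✓)  01100(✓)  01101(✓)  01110(✓)  01111(✓)  10011(✓)  10101(✓)  10110(✓)  10111(✓)  11000(✓)  11010(✓)  11110(✓)
size-2^1 implicants → -0011  -1000(✓)  -1010(✓)  -1110(✓)  0-010(✓)  0-011(✓)  0-100  000-1  0001-(✓)  01-00(✓)  01-10(✓)  01-11(✓)  010-0(✓)  0101-(✓)  011-0(✓)  011-1(✓)  0110-(✓)  0111-(✓)  1-110  10-11  101-1  1011-  11-10(✓)  110-0(✓)
size-2^2 implicants → -1-10  -10-0  0-01-  01--0  01-1-  011--
Unchecked terms (primes): -0011, -1-10, -10-0, 0-01-, 0-100, 000-1, 01--0, 01-1-, 011--, 1-110, 10-11, 101-1, 1011-
Minterm coverage:
  m1 ⊆ 000-1 [E]
  m2 ⊆ 0-01- [E]
  m3 ⊆ -0011,0-01-,000-1
  m4 ⊆ 0-100 [E]
  m8 ⊆ -10-0,01--0
  m10 ⊆ -1-10,-10-0,0-01-,01--0,01-1-
  m11 ⊆ 0-01-,01-1-
  m12 ⊆ 0-100,01--0,011--
  m13 ⊆ 011-- [E]
  m14 ⊆ -1-10,01--0,01-1-,011--
  m15 ⊆ 01-1-,011--
  m19 ⊆ -0011,10-11
  m21 ⊆ 101-1 [E]
  m22 ⊆ 1-110,1011-
  m23 ⊆ 10-11,101-1,1011-
  m24 ⊆ -10-0 [E]
  m30 ⊆ -1-10,1-110
E = {-10-0, 0-01-, 0-100, 000-1, 011--, 101-1}

YES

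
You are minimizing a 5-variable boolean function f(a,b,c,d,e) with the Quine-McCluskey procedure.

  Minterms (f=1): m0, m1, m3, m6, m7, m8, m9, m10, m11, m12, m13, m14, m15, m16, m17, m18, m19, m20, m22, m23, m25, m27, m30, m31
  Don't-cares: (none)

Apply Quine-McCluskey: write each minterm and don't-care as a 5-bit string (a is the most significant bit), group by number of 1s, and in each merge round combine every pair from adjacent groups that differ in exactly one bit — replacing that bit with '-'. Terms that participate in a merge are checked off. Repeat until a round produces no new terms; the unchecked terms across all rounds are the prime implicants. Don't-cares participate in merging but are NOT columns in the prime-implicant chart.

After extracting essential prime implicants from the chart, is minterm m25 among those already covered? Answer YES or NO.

Round 0: 00000✓ 00001✓ 00011✓ 00110✓ 00111✓ 01000✓ 01001✓ 01010✓ 01011✓ 01100✓ 01101✓ 01110✓ 01111✓ 10000✓ 10001✓ 10010✓ 10011✓ 10100✓ 10110✓ 10111✓ 11001✓ 11011✓ 11110✓ 11111✓
Round 1: -0000✓ -0001✓ -0011✓ -0110✓ -0111✓ -1001✓ -1011✓ -1110✓ -1111✓ 0-000✓ 0-001✓ 0-011✓ 0-110✓ 0-111✓ 00-11✓ 000-1✓ 0000-✓ 0011-✓ 01-00✓ 01-01✓ 01-10✓ 01-11✓ 010-0✓ 010-1✓ 0100-✓ 0101-✓ 011-0✓ 011-1✓ 0110-✓ 0111-✓ 1-001✓ 1-011✓ 1-110✓ 1-111✓ 10-00✓ 10-10✓ 10-11✓ 100-0✓ 100-1✓ 1000-✓ 1001-✓ 101-0✓ 1011-✓ 11-11✓ 110-1✓ 1111-✓
Round 2: --001✓ --011✓ --110✓ --111✓ -0-11✓ -00-1✓ -000- -011-✓ -1-11✓ -10-1✓ -111-✓ 0--11✓ 0-0-1✓ 0-00- 0-11-✓ 01--0✓ 01--1✓ 01-0-✓ 01-1-✓ 010--✓ 011--✓ 1--11✓ 1-0-1✓ 1-11-✓ 10--0 10-1- 100--
Round 3: ---11 --0-1 --11- 01---
PIs = {---11, --0-1, --11-, -000-, 0-00-, 01---, 10--0, 10-1-, 100--}
Coverage chart:
  m0: -000-,0-00-
  m1: --0-1,-000-,0-00-
  m3: ---11,--0-1
  m6: --11- ←essential
  m7: ---11,--11-
  m8: 0-00-,01---
  m9: --0-1,0-00-,01---
  m10: 01--- ←essential
  m11: ---11,--0-1,01---
  m12: 01--- ←essential
  m13: 01--- ←essential
  m14: --11-,01---
  m15: ---11,--11-,01---
  m16: -000-,10--0,100--
  m17: --0-1,-000-,100--
  m18: 10--0,10-1-,100--
  m19: ---11,--0-1,10-1-,100--
  m20: 10--0 ←essential
  m22: --11-,10--0,10-1-
  m23: ---11,--11-,10-1-
  m25: --0-1 ←essential
  m27: ---11,--0-1
  m30: --11- ←essential
  m31: ---11,--11-
Essential: --0-1, --11-, 01---, 10--0

YES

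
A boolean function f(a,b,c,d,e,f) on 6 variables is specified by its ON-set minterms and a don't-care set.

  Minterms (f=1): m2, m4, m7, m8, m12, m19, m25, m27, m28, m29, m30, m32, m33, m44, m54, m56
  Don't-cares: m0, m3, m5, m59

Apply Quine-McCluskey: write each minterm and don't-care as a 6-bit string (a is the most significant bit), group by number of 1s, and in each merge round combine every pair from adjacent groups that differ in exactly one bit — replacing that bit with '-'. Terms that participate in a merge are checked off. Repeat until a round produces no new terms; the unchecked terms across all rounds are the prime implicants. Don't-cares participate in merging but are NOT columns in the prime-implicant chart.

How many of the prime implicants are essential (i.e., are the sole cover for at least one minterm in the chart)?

6

[col 0] 000000*, 000010*, 000011*, 000100*, 000101*, 000111*, 001000*, 001100*, 010011*, 011001*, 011011*, 011100*, 011101*, 011110*, 100000*, 100001*, 101100*, 110110, 111000, 111011*
[col 1] -00000, -01100, -11011, 0-0011, 0-1100, 00-000*, 00-100*, 000-00*, 000-11, 0000-0, 00001-, 0001-1, 00010-, 001-00*, 01-011, 011-01, 0110-1, 0111-0, 01110-, 10000-
[col 2] 00--00
Prime implicants: -00000, -01100, -11011, 0-0011, 0-1100, 00--00, 000-11, 0000-0, 00001-, 0001-1, 00010-, 01-011, 011-01, 0110-1, 0111-0, 01110-, 10000-, 110110, 111000
PI chart (minterm → PIs covering it):
  2 | 0000-0,00001-
  4 | 00--00,00010-
  7 | 000-11,0001-1
  8 | 00--00  (sole → essential)
  12 | -01100,0-1100,00--00
  19 | 0-0011,01-011
  25 | 011-01,0110-1
  27 | -11011,01-011,0110-1
  28 | 0-1100,0111-0,01110-
  29 | 011-01,01110-
  30 | 0111-0  (sole → essential)
  32 | -00000,10000-
  33 | 10000-  (sole → essential)
  44 | -01100  (sole → essential)
  54 | 110110  (sole → essential)
  56 | 111000  (sole → essential)
Essential prime implicants: -01100, 00--00, 0111-0, 10000-, 110110, 111000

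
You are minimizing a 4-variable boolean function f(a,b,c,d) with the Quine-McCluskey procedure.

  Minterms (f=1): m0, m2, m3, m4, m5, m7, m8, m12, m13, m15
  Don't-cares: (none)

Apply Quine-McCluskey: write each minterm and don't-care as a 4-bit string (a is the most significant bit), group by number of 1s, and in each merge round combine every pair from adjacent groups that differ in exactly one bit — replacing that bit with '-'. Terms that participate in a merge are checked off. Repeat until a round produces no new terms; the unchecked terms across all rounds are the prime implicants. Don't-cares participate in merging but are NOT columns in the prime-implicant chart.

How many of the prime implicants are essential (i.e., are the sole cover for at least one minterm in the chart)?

Round 0: 0000✓ 0010✓ 0011✓ 0100✓ 0101✓ 0111✓ 1000✓ 1100✓ 1101✓ 1111✓
Round 1: -000✓ -100✓ -101✓ -111✓ 0-00✓ 0-11 00-0 001- 01-1✓ 010-✓ 1-00✓ 11-1✓ 110-✓
Round 2: --00 -1-1 -10-
PIs = {--00, -1-1, -10-, 0-11, 00-0, 001-}
Coverage chart:
  m0: --00,00-0
  m2: 00-0,001-
  m3: 0-11,001-
  m4: --00,-10-
  m5: -1-1,-10-
  m7: -1-1,0-11
  m8: --00 ←essential
  m12: --00,-10-
  m13: -1-1,-10-
  m15: -1-1 ←essential
Essential: --00, -1-1

2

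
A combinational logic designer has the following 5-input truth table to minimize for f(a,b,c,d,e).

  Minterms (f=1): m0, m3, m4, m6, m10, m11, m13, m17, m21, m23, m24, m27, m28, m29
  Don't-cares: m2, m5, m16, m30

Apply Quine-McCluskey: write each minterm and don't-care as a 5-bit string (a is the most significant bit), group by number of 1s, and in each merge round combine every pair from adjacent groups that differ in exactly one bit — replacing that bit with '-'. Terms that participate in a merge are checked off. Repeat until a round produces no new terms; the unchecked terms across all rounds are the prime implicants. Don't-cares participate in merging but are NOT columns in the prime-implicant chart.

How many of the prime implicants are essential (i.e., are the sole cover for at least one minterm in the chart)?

[col 0] 00000*, 00010*, 00011*, 00100*, 00101*, 00110*, 01010*, 01011*, 01101*, 10000*, 10001*, 10101*, 10111*, 11000*, 11011*, 11100*, 11101*, 11110*
[col 1] -0000, -0101*, -1011, -1101*, 0-010*, 0-011*, 0-101*, 00-00*, 00-10*, 000-0*, 0001-*, 001-0*, 0010-, 0101-*, 1-000, 1-101*, 10-01, 1000-, 101-1, 11-00, 111-0, 1110-
[col 2] --101, 0-01-, 00--0
Prime implicants: --101, -0000, -1011, 0-01-, 00--0, 0010-, 1-000, 10-01, 1000-, 101-1, 11-00, 111-0, 1110-
PI chart (minterm → PIs covering it):
  0 | -0000,00--0
  3 | 0-01-  (sole → essential)
  4 | 00--0,0010-
  6 | 00--0  (sole → essential)
  10 | 0-01-  (sole → essential)
  11 | -1011,0-01-
  13 | --101  (sole → essential)
  17 | 10-01,1000-
  21 | --101,10-01,101-1
  23 | 101-1  (sole → essential)
  24 | 1-000,11-00
  27 | -1011  (sole → essential)
  28 | 11-00,111-0,1110-
  29 | --101,1110-
Essential prime implicants: --101, -1011, 0-01-, 00--0, 101-1

5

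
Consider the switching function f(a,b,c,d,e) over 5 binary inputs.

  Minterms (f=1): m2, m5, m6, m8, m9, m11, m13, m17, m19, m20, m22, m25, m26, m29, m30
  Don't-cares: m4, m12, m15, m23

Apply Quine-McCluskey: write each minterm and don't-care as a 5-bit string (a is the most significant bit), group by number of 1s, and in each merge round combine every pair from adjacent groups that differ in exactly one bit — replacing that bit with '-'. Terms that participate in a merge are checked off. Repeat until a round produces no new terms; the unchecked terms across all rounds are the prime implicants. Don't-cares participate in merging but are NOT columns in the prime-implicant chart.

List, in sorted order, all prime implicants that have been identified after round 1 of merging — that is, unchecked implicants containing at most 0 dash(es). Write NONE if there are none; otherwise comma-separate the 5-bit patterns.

[col 0] 00010*, 00100*, 00101*, 00110*, 01000*, 01001*, 01011*, 01100*, 01101*, 01111*, 10001*, 10011*, 10100*, 10110*, 10111*, 11001*, 11010*, 11101*, 11110*
[col 1] -0100*, -0110*, -1001*, -1101*, 0-100*, 0-101*, 00-10, 001-0*, 0010-*, 01-00*, 01-01*, 01-11*, 010-1*, 0100-*, 011-1*, 0110-*, 1-001, 1-110, 10-11, 100-1, 101-0*, 1011-, 11-01*, 11-10
[col 2] -01-0, -1-01, 0-10-, 01--1, 01-0-
Prime implicants: -01-0, -1-01, 0-10-, 00-10, 01--1, 01-0-, 1-001, 1-110, 10-11, 100-1, 1011-, 11-10

NONE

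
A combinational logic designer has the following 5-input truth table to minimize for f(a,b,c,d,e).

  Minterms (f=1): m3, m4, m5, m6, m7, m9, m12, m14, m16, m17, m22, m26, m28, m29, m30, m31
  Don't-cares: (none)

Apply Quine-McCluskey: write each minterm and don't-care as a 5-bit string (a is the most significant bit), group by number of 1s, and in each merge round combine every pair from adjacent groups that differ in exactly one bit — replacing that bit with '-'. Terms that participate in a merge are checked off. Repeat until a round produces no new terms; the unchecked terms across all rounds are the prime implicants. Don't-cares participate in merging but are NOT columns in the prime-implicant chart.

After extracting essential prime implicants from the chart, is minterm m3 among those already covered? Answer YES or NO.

YES

Round 0: 00011✓ 00100✓ 00101✓ 00110✓ 00111✓ 01001 01100✓ 01110✓ 10000✓ 10001✓ 10110✓ 11010✓ 11100✓ 11101✓ 11110✓ 11111✓
Round 1: -0110✓ -1100✓ -1110✓ 0-100✓ 0-110✓ 00-11 001-0✓ 001-1✓ 0010-✓ 0011-✓ 011-0✓ 1-110✓ 1000- 11-10 111-0✓ 111-1✓ 1110-✓ 1111-✓
Round 2: --110 -11-0 0-1-0 001-- 111--
PIs = {--110, -11-0, 0-1-0, 00-11, 001--, 01001, 1000-, 11-10, 111--}
Coverage chart:
  m3: 00-11 ←essential
  m4: 0-1-0,001--
  m5: 001-- ←essential
  m6: --110,0-1-0,001--
  m7: 00-11,001--
  m9: 01001 ←essential
  m12: -11-0,0-1-0
  m14: --110,-11-0,0-1-0
  m16: 1000- ←essential
  m17: 1000- ←essential
  m22: --110 ←essential
  m26: 11-10 ←essential
  m28: -11-0,111--
  m29: 111-- ←essential
  m30: --110,-11-0,11-10,111--
  m31: 111-- ←essential
Essential: --110, 00-11, 001--, 01001, 1000-, 11-10, 111--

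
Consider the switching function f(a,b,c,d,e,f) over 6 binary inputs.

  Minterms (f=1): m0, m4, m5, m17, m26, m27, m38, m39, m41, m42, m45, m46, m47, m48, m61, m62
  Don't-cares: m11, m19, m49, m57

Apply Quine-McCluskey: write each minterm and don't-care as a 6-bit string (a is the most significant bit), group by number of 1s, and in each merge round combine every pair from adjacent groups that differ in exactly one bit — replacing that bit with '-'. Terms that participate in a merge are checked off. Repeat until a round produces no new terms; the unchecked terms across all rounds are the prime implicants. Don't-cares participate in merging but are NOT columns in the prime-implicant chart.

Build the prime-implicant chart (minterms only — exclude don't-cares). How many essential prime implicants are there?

[col 0] 000000*, 000100*, 000101*, 001011*, 010001*, 010011*, 011010*, 011011*, 100110*, 100111*, 101001*, 101010*, 101101*, 101110*, 101111*, 110000*, 110001*, 111001*, 111101*, 111110*
[col 1] -10001, 0-1011, 000-00, 00010-, 01-011, 0100-1, 01101-, 1-1001*, 1-1101*, 1-1110, 10-110*, 10-111*, 10011-*, 101-01*, 101-10, 1011-1, 10111-*, 11-001, 11000-, 111-01*
[col 2] 1-1-01, 10-11-
Prime implicants: -10001, 0-1011, 000-00, 00010-, 01-011, 0100-1, 01101-, 1-1-01, 1-1110, 10-11-, 101-10, 1011-1, 11-001, 11000-
PI chart (minterm → PIs covering it):
  0 | 000-00  (sole → essential)
  4 | 000-00,00010-
  5 | 00010-  (sole → essential)
  17 | -10001,0100-1
  26 | 01101-  (sole → essential)
  27 | 0-1011,01-011,01101-
  38 | 10-11-  (sole → essential)
  39 | 10-11-  (sole → essential)
  41 | 1-1-01  (sole → essential)
  42 | 101-10  (sole → essential)
  45 | 1-1-01,1011-1
  46 | 1-1110,10-11-,101-10
  47 | 10-11-,1011-1
  48 | 11000-  (sole → essential)
  61 | 1-1-01  (sole → essential)
  62 | 1-1110  (sole → essential)
Essential prime implicants: 000-00, 00010-, 01101-, 1-1-01, 1-1110, 10-11-, 101-10, 11000-

8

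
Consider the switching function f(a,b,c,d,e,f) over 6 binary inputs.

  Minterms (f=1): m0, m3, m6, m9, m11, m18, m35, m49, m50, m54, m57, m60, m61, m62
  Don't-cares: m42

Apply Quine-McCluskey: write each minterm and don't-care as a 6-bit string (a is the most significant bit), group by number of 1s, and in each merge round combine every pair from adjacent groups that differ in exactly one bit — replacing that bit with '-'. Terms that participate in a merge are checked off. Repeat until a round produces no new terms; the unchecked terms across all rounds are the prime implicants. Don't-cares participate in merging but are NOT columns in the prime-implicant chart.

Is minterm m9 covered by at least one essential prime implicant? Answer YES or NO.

size-2^0 implicants → 000000  000011(✓)  000110  001001(✓)  001011(✓)  010010(✓)  100011(✓)  101010  110001(✓)  110010(✓)  110110(✓)  111001(✓)  111100(✓)  111101(✓)  111110(✓)
size-2^1 implicants → -00011  -10010  00-011  0010-1  11-001  11-110  110-10  111-01  1111-0  11110-
Unchecked terms (primes): -00011, -10010, 00-011, 000000, 000110, 0010-1, 101010, 11-001, 11-110, 110-10, 111-01, 1111-0, 11110-
Minterm coverage:
  m0 ⊆ 000000 [E]
  m3 ⊆ -00011,00-011
  m6 ⊆ 000110 [E]
  m9 ⊆ 0010-1 [E]
  m11 ⊆ 00-011,0010-1
  m18 ⊆ -10010 [E]
  m35 ⊆ -00011 [E]
  m49 ⊆ 11-001 [E]
  m50 ⊆ -10010,110-10
  m54 ⊆ 11-110,110-10
  m57 ⊆ 11-001,111-01
  m60 ⊆ 1111-0,11110-
  m61 ⊆ 111-01,11110-
  m62 ⊆ 11-110,1111-0
E = {-00011, -10010, 000000, 000110, 0010-1, 11-001}

YES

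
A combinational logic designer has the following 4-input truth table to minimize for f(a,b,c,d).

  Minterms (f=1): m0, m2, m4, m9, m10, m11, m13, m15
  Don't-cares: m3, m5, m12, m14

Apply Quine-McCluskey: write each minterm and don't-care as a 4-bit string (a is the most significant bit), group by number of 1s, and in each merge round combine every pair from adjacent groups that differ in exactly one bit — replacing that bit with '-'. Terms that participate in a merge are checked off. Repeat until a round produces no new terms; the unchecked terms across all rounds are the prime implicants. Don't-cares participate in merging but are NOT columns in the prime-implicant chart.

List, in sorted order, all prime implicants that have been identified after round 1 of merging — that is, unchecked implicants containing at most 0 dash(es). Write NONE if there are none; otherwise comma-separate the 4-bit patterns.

Round 0: 0000✓ 0010✓ 0011✓ 0100✓ 0101✓ 1001✓ 1010✓ 1011✓ 1100✓ 1101✓ 1110✓ 1111✓
Round 1: -010✓ -011✓ -100✓ -101✓ 0-00 00-0 001-✓ 010-✓ 1-01✓ 1-10✓ 1-11✓ 10-1✓ 101-✓ 11-0✓ 11-1✓ 110-✓ 111-✓
Round 2: -01- -10- 1--1 1-1- 11--
PIs = {-01-, -10-, 0-00, 00-0, 1--1, 1-1-, 11--}

NONE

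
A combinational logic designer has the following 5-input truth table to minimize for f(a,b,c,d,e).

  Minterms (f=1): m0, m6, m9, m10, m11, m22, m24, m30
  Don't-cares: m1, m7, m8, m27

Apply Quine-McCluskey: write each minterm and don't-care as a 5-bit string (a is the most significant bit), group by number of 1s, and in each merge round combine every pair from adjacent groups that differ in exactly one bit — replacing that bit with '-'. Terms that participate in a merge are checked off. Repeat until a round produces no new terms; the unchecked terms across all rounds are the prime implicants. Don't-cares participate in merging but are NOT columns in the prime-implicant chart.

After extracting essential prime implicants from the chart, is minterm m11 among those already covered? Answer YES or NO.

Round 0: 00000✓ 00001✓ 00110✓ 00111✓ 01000✓ 01001✓ 01010✓ 01011✓ 10110✓ 11000✓ 11011✓ 11110✓
Round 1: -0110 -1000 -1011 0-000✓ 0-001✓ 0000-✓ 0011- 010-0✓ 010-1✓ 0100-✓ 0101-✓ 1-110
Round 2: 0-00- 010--
PIs = {-0110, -1000, -1011, 0-00-, 0011-, 010--, 1-110}
Coverage chart:
  m0: 0-00- ←essential
  m6: -0110,0011-
  m9: 0-00-,010--
  m10: 010-- ←essential
  m11: -1011,010--
  m22: -0110,1-110
  m24: -1000 ←essential
  m30: 1-110 ←essential
Essential: -1000, 0-00-, 010--, 1-110

YES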